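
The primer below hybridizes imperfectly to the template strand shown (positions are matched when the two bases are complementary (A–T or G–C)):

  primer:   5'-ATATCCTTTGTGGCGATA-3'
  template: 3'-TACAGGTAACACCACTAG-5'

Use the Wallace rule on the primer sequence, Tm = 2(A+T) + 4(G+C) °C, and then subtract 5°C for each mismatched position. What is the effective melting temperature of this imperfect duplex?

30°C

Primer base counts: A=4, T=7, G=4, C=3 → A+T=11, G+C=7
Perfect-match Tm = 2(11) + 4(7) = 22 + 28 = 50°C
Mismatches (positions where the bases are not complementary): 4 (at positions 3, 7, 14, 18)
Effective Tm = 50 − 4×5 = 50 − 20 = 30°C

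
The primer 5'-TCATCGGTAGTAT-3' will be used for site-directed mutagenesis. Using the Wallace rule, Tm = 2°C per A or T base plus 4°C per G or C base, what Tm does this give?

36°C

Counting bases: C=2, A=3, T=5, G=3
AT pairs contribute 8, GC pairs contribute 5.
Tm = 4·5 + 2·8 = 20 + 16 = 36°C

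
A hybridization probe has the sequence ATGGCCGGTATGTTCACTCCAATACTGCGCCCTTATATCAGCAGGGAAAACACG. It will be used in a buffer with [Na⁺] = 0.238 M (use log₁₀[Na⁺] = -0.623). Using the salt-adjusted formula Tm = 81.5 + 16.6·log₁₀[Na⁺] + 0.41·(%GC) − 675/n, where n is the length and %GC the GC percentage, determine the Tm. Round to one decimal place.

Length n = 54. Base counts: A=15, C=15, T=12, G=12
G+C = 27, so %GC = 27/54 × 100 = 50%
Salt term: 16.6 × (-0.623) = -10.342
GC term: 0.41 × 50 = 20.5; length term: −675/54 = −12.5
Tm = 81.5 + (-10.342) + 20.5 − 12.5 = 79.158 → 79.2°C

79.2°C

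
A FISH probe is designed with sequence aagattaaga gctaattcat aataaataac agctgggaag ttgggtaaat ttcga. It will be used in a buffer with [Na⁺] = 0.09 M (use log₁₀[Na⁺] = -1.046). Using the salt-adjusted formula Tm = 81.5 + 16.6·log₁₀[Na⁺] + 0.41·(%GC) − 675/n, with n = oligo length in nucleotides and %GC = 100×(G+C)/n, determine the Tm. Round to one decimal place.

Length n = 55. Base counts: T=15, C=5, G=12, A=23
G+C = 17, so %GC = 17/55 × 100 = 30.909%
Salt term: 16.6 × (-1.046) = -17.364
GC term: 0.41 × 30.909 = 12.673; length term: −675/55 = −12.273
Tm = 81.5 + (-17.364) + 12.673 − 12.273 = 64.536 → 64.5°C

64.5°C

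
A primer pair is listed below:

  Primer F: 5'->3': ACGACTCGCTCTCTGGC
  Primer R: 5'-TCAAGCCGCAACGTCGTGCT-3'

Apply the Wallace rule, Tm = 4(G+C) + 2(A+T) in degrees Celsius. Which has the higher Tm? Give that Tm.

Primer R, 64°C

Primer F: A+T=6, G+C=11 → Tm = 2(6)+4(11) = 56°C
Primer R: A+T=8, G+C=12 → Tm = 2(8)+4(12) = 64°C
56°C vs 64°C → primer R is higher.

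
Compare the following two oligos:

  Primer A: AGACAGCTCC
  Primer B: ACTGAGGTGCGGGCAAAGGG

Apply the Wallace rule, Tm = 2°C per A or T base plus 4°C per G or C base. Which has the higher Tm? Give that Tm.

Primer A: A+T=4, G+C=6 → Tm = 2(4)+4(6) = 32°C
Primer B: A+T=7, G+C=13 → Tm = 2(7)+4(13) = 66°C
32°C vs 66°C → primer B is higher.

Primer B, 66°C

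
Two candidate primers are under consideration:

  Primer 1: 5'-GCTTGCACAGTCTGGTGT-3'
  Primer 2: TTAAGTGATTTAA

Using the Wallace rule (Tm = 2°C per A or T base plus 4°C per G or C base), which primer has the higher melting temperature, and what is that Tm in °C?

Primer 1: A+T=8, G+C=10 → Tm = 2(8)+4(10) = 56°C
Primer 2: A+T=11, G+C=2 → Tm = 2(11)+4(2) = 30°C
56°C vs 30°C → primer 1 is higher.

Primer 1, 56°C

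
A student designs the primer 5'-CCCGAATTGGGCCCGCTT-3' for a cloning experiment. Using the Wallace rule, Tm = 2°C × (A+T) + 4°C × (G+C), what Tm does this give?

Counting bases: T=4, C=7, A=2, G=5
So N_AT = 6 and N_GC = 12.
Tm = 4·12 + 2·6 = 48 + 12 = 60°C

60°C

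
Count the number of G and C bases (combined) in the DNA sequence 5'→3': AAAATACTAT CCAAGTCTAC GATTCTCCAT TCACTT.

Scanning the sequence gives G=2, A=12, C=10, T=12.
Total G or C: 2 + 10 = 12

12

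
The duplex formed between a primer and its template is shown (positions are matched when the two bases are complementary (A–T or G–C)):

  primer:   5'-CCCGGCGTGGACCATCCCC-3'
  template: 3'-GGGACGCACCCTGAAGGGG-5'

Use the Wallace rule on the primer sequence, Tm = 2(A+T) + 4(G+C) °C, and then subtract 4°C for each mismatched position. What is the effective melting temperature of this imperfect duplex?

52°C

Primer base counts: A=2, T=2, G=5, C=10 → A+T=4, G+C=15
Perfect-match Tm = 2(4) + 4(15) = 8 + 60 = 68°C
Mismatches (positions where the bases are not complementary): 4 (at positions 4, 11, 12, 14)
Effective Tm = 68 − 4×4 = 68 − 16 = 52°C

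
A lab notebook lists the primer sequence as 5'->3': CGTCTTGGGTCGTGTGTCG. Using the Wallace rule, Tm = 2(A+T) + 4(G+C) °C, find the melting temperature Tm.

Base counts: T=7, C=4, A=0, G=8
AT pairs contribute 7, GC pairs contribute 12.
Tm = 4·12 + 2·7 = 48 + 14 = 62°C

62°C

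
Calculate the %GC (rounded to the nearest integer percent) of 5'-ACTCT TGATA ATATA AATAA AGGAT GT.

22%

Scanning the sequence gives T=9, G=4, A=12, C=2.
G+C = 4 + 2 = 6 out of 27 bases
%GC = 6/27 × 100 = 22.22% ≈ 22%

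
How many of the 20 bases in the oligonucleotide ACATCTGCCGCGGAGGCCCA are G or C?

14

Counting bases: T=2, C=8, G=6, A=4
G+C = 6 + 8 = 14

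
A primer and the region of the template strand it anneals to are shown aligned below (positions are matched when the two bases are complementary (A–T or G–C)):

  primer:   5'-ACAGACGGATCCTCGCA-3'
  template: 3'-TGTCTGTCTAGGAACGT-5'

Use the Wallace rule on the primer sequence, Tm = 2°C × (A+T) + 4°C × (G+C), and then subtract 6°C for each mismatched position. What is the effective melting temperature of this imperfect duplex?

Primer base counts: A=5, T=2, G=4, C=6 → A+T=7, G+C=10
Perfect-match Tm = 2(7) + 4(10) = 14 + 40 = 54°C
Mismatches (positions where the bases are not complementary): 2 (at positions 7, 14)
Effective Tm = 54 − 2×6 = 54 − 12 = 42°C

42°C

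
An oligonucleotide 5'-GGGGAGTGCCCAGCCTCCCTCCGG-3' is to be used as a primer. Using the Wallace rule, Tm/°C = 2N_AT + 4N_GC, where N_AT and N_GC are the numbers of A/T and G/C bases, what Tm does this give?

Scanning the sequence gives C=10, T=3, G=9, A=2.
A+T = 5, G+C = 19
Tm = 2(5) + 4(19) = 10 + 76 = 86°C

86°C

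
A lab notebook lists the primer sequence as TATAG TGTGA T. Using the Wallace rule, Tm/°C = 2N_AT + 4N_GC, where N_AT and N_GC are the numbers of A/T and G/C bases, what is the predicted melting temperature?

28°C

C=0, A=3, T=5, G=3
A+T = 8, G+C = 3
Tm = 2×8 + 4×3 = 28°C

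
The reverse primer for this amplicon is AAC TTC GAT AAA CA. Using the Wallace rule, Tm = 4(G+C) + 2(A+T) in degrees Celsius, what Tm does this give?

Base counts: A=7, C=3, T=3, G=1
So N_AT = 10 and N_GC = 4.
Tm = 2×10 + 4×4 = 36°C

36°C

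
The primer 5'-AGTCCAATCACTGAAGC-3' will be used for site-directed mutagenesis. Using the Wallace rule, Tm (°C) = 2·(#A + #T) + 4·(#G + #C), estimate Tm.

Counting bases: T=3, C=5, G=3, A=6
So N_AT = 9 and N_GC = 8.
Tm = 4·8 + 2·9 = 32 + 18 = 50°C

50°C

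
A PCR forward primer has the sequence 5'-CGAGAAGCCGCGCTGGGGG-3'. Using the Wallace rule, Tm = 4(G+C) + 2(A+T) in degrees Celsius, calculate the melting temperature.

68°C

Base counts: G=10, C=5, A=3, T=1
AT pairs contribute 4, GC pairs contribute 15.
Tm = 2×4 + 4×15 = 68°C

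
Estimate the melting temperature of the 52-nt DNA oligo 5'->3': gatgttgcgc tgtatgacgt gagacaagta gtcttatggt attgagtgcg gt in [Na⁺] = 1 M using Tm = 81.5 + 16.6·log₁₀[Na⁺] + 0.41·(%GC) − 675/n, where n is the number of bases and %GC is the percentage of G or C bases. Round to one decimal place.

Length n = 52. G=18, C=6, T=17, A=11
G+C = 24, so %GC = 24/52 × 100 = 46.154%
Salt term: 16.6 × (0) = 0
GC term: 0.41 × 46.154 = 18.923; length term: −675/52 = −12.981
Tm = 81.5 + (0) + 18.923 − 12.981 = 87.442 → 87.4°C

87.4°C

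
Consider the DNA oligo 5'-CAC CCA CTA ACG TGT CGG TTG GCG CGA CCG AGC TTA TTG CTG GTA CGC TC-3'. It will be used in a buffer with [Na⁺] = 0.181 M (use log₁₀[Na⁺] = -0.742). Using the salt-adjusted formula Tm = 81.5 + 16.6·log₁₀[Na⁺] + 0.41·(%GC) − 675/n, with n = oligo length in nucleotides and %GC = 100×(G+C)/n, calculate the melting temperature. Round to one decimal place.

Length n = 50. Base counts: A=8, C=16, T=12, G=14
G+C = 30, so %GC = 30/50 × 100 = 60%
Salt term: 16.6 × (-0.742) = -12.317
GC term: 0.41 × 60 = 24.6; length term: −675/50 = −13.5
Tm = 81.5 + (-12.317) + 24.6 − 13.5 = 80.283 → 80.3°C

80.3°C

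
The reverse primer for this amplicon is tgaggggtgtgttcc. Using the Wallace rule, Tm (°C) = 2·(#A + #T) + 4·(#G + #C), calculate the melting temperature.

48°C

Scanning the sequence gives A=1, G=7, C=2, T=5.
So N_AT = 6 and N_GC = 9.
Tm = 4·9 + 2·6 = 36 + 12 = 48°C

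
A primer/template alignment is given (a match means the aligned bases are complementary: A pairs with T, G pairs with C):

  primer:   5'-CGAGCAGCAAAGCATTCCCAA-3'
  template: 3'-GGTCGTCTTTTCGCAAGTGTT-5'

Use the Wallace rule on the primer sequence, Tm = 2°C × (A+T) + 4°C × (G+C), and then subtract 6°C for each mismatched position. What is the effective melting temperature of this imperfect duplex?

40°C

Primer base counts: A=8, T=2, G=4, C=7 → A+T=10, G+C=11
Perfect-match Tm = 2(10) + 4(11) = 20 + 44 = 64°C
Mismatches (positions where the bases are not complementary): 4 (at positions 2, 8, 14, 18)
Effective Tm = 64 − 4×6 = 64 − 24 = 40°C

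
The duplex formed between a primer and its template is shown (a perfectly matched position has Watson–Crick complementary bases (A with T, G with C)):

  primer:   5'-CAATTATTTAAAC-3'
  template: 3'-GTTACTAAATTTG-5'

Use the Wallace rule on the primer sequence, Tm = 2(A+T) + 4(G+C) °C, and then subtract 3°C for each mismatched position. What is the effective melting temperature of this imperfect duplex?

27°C

Primer base counts: A=6, T=5, G=0, C=2 → A+T=11, G+C=2
Perfect-match Tm = 2(11) + 4(2) = 22 + 8 = 30°C
Mismatches (positions where the bases are not complementary): 1 (at position 5)
Effective Tm = 30 − 1×3 = 30 − 3 = 27°C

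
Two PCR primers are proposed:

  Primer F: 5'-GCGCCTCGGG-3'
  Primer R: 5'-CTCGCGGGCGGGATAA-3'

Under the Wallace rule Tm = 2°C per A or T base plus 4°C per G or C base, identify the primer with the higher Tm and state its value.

Primer F: A+T=1, G+C=9 → Tm = 2(1)+4(9) = 38°C
Primer R: A+T=5, G+C=11 → Tm = 2(5)+4(11) = 54°C
38°C vs 54°C → primer R is higher.

Primer R, 54°C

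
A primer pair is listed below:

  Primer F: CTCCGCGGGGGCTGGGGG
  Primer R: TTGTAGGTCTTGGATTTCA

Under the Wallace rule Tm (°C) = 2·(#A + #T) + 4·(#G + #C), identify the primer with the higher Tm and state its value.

Primer F, 68°C

Primer F: A+T=2, G+C=16 → Tm = 2(2)+4(16) = 68°C
Primer R: A+T=12, G+C=7 → Tm = 2(12)+4(7) = 52°C
68°C vs 52°C → primer F is higher.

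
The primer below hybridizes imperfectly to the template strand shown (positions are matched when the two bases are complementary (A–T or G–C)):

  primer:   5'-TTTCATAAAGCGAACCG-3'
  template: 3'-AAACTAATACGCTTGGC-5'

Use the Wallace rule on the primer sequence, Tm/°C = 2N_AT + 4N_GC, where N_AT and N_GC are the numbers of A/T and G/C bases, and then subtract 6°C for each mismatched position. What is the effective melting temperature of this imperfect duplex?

30°C

Primer base counts: A=6, T=4, G=3, C=4 → A+T=10, G+C=7
Perfect-match Tm = 2(10) + 4(7) = 20 + 28 = 48°C
Mismatches (positions where the bases are not complementary): 3 (at positions 4, 7, 9)
Effective Tm = 48 − 3×6 = 48 − 18 = 30°C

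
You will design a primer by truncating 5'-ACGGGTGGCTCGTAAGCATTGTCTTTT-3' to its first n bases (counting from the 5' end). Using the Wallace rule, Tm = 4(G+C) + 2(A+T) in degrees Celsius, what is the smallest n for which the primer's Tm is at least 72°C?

n = 23

First 22 bases: ACGGGTGGCTCGTAAGCATTGT → Tm = 68°C (< 72°C)
First 23 bases: ACGGGTGGCTCGTAAGCATTGTC → Tm = 72°C (≥ 72°C)
Since every base adds ≥2°C, Tm only increases with n, so the threshold is first crossed at n = 23.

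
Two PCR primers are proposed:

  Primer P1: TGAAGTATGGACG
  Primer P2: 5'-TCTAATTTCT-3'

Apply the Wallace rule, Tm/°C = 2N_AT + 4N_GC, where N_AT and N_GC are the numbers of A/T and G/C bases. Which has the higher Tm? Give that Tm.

Primer P1, 38°C

Primer P1: A+T=7, G+C=6 → Tm = 2(7)+4(6) = 38°C
Primer P2: A+T=8, G+C=2 → Tm = 2(8)+4(2) = 24°C
38°C vs 24°C → primer P1 is higher.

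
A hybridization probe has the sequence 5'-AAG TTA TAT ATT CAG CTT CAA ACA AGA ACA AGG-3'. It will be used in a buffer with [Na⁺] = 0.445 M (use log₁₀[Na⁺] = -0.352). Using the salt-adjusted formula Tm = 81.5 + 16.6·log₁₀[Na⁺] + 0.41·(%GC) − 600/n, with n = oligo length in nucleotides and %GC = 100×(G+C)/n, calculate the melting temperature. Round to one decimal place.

Length n = 33. Base counts: T=8, C=5, A=15, G=5
G+C = 10, so %GC = 10/33 × 100 = 30.303%
Salt term: 16.6 × (-0.352) = -5.843
GC term: 0.41 × 30.303 = 12.424; length term: −600/33 = −18.182
Tm = 81.5 + (-5.843) + 12.424 − 18.182 = 69.899 → 69.9°C

69.9°C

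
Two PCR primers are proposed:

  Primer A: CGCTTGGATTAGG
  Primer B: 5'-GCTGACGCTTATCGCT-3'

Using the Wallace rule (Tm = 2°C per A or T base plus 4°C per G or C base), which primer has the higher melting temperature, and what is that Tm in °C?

Primer A: A+T=6, G+C=7 → Tm = 2(6)+4(7) = 40°C
Primer B: A+T=7, G+C=9 → Tm = 2(7)+4(9) = 50°C
40°C vs 50°C → primer B is higher.

Primer B, 50°C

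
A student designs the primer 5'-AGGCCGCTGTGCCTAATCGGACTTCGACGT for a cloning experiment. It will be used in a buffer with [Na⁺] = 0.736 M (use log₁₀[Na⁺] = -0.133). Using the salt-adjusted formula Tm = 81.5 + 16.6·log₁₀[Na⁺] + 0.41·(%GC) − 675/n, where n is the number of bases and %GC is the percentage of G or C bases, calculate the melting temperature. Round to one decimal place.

Length n = 30. Counting bases: G=9, T=7, C=9, A=5
G+C = 18, so %GC = 18/30 × 100 = 60%
Salt term: 16.6 × (-0.133) = -2.208
GC term: 0.41 × 60 = 24.6; length term: −675/30 = −22.5
Tm = 81.5 + (-2.208) + 24.6 − 22.5 = 81.392 → 81.4°C

81.4°C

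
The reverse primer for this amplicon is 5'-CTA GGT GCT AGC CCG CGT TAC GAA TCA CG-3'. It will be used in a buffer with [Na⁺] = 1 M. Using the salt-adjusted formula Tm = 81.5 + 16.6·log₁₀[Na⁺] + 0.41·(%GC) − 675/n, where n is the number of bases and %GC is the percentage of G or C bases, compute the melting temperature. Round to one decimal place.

Length n = 29. T=6, G=8, A=6, C=9
G+C = 17, so %GC = 17/29 × 100 = 58.621%
Salt term: 16.6 × (0) = 0
GC term: 0.41 × 58.621 = 24.035; length term: −675/29 = −23.276
Tm = 81.5 + (0) + 24.035 − 23.276 = 82.259 → 82.3°C

82.3°C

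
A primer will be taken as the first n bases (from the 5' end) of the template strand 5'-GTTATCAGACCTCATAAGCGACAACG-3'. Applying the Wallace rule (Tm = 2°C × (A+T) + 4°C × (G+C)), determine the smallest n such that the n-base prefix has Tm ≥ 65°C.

n = 23

First 22 bases: GTTATCAGACCTCATAAGCGAC → Tm = 64°C (< 65°C)
First 23 bases: GTTATCAGACCTCATAAGCGACA → Tm = 66°C (≥ 65°C)
Since every base adds ≥2°C, Tm only increases with n, so the threshold is first crossed at n = 23.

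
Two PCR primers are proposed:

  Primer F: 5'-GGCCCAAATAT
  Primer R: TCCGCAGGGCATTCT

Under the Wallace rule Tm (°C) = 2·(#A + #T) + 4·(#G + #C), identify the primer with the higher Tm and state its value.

Primer F: A+T=6, G+C=5 → Tm = 2(6)+4(5) = 32°C
Primer R: A+T=6, G+C=9 → Tm = 2(6)+4(9) = 48°C
32°C vs 48°C → primer R is higher.

Primer R, 48°C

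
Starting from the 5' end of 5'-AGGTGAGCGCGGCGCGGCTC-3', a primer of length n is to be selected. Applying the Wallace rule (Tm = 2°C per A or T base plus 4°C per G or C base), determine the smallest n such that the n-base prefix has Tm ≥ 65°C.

n = 18

First 17 bases: AGGTGAGCGCGGCGCGG → Tm = 62°C (< 65°C)
First 18 bases: AGGTGAGCGCGGCGCGGC → Tm = 66°C (≥ 65°C)
Each additional base adds 2°C (A/T) or 4°C (G/C), so Tm is non-decreasing in n; n = 18 is the first length to reach 65°C.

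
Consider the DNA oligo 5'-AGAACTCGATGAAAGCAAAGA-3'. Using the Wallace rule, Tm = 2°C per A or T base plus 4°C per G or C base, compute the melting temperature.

C=3, A=11, G=5, T=2
A+T = 13, G+C = 8
Tm = 4·8 + 2·13 = 32 + 26 = 58°C

58°C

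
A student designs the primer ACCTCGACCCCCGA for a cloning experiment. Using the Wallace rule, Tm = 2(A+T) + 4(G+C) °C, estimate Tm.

48°C

Scanning the sequence gives G=2, T=1, A=3, C=8.
AT pairs contribute 4, GC pairs contribute 10.
Tm = 4·10 + 2·4 = 40 + 8 = 48°C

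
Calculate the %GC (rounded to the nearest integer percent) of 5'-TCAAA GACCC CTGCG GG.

65%

Counting bases: G=5, A=4, T=2, C=6
G+C = 5 + 6 = 11 out of 17 bases
%GC = 11/17 × 100 = 64.71% ≈ 65%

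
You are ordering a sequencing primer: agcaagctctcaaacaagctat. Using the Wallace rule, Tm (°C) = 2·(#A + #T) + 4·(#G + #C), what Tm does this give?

62°C

T=4, G=3, C=6, A=9
A+T = 13, G+C = 9
Tm = 4·9 + 2·13 = 36 + 26 = 62°C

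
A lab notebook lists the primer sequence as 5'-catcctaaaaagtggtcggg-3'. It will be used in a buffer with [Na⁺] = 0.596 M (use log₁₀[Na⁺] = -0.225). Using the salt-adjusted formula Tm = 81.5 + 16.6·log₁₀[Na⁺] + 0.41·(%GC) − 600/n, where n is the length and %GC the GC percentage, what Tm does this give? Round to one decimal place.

68.3°C

Length n = 20. Scanning the sequence gives C=4, A=6, T=4, G=6.
G+C = 10, so %GC = 10/20 × 100 = 50%
Salt term: 16.6 × (-0.225) = -3.735
GC term: 0.41 × 50 = 20.5; length term: −600/20 = −30
Tm = 81.5 + (-3.735) + 20.5 − 30 = 68.265 → 68.3°C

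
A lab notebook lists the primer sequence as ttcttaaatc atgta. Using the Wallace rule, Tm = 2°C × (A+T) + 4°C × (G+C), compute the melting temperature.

36°C

G=1, T=7, C=2, A=5
AT pairs contribute 12, GC pairs contribute 3.
Tm = 2(12) + 4(3) = 24 + 12 = 36°C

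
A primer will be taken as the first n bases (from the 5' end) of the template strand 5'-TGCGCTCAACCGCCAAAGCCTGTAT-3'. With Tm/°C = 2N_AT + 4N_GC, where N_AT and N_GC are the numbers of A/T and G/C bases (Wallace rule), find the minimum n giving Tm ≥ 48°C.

n = 14

First 13 bases: TGCGCTCAACCGC → Tm = 44°C (< 48°C)
First 14 bases: TGCGCTCAACCGCC → Tm = 48°C (≥ 48°C)
Each additional base adds 2°C (A/T) or 4°C (G/C), so Tm is non-decreasing in n; n = 14 is the first length to reach 48°C.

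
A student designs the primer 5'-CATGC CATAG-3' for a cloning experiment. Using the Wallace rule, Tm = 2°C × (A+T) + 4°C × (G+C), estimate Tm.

30°C

Scanning the sequence gives G=2, A=3, T=2, C=3.
A+T = 5, G+C = 5
Tm = 2×5 + 4×5 = 30°C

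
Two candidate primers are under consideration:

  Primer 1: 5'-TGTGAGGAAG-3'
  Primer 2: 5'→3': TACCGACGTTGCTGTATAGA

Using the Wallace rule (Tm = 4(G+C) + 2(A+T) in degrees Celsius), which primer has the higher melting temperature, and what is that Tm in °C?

Primer 1: A+T=5, G+C=5 → Tm = 2(5)+4(5) = 30°C
Primer 2: A+T=11, G+C=9 → Tm = 2(11)+4(9) = 58°C
30°C vs 58°C → primer 2 is higher.

Primer 2, 58°C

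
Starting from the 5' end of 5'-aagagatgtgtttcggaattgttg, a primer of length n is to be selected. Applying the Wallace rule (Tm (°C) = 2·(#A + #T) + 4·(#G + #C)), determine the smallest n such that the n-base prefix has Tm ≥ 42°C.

First 14 bases: AAGAGATGTGTTTC → Tm = 38°C (< 42°C)
First 15 bases: AAGAGATGTGTTTCG → Tm = 42°C (≥ 42°C)
Each additional base adds 2°C (A/T) or 4°C (G/C), so Tm is non-decreasing in n; n = 15 is the first length to reach 42°C.

n = 15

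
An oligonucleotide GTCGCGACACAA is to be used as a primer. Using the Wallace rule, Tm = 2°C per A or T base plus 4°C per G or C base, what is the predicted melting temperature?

Base counts: A=4, C=4, G=3, T=1
AT pairs contribute 5, GC pairs contribute 7.
Tm = 2(5) + 4(7) = 10 + 28 = 38°C

38°C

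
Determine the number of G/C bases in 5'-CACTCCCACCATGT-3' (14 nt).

Scanning the sequence gives G=1, T=3, C=7, A=3.
G+C = 1 + 7 = 8

8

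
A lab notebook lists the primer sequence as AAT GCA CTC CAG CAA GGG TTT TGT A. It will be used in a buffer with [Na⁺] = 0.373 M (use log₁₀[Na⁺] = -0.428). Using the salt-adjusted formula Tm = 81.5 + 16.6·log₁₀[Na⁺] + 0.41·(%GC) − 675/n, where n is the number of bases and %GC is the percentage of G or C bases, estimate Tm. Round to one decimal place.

65.4°C

Length n = 25. T=7, A=7, G=6, C=5
G+C = 11, so %GC = 11/25 × 100 = 44%
Salt term: 16.6 × (-0.428) = -7.105
GC term: 0.41 × 44 = 18.04; length term: −675/25 = −27
Tm = 81.5 + (-7.105) + 18.04 − 27 = 65.435 → 65.4°C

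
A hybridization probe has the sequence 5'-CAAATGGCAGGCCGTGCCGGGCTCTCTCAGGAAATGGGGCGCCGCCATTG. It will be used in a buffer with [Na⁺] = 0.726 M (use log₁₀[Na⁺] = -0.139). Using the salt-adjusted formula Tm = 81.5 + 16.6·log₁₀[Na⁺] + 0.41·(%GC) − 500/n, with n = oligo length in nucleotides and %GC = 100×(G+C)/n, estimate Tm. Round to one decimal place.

96.3°C

Length n = 50. Counting bases: G=18, T=8, A=9, C=15
G+C = 33, so %GC = 33/50 × 100 = 66%
Salt term: 16.6 × (-0.139) = -2.307
GC term: 0.41 × 66 = 27.06; length term: −500/50 = −10
Tm = 81.5 + (-2.307) + 27.06 − 10 = 96.253 → 96.3°C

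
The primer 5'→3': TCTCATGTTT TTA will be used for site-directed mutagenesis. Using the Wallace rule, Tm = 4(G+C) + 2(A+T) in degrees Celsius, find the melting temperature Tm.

Counting bases: A=2, C=2, G=1, T=8
AT pairs contribute 10, GC pairs contribute 3.
Tm = 2×10 + 4×3 = 32°C

32°C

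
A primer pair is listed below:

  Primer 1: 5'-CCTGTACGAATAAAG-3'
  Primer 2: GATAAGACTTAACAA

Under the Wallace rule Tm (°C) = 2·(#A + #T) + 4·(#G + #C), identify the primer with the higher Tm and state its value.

Primer 1: A+T=9, G+C=6 → Tm = 2(9)+4(6) = 42°C
Primer 2: A+T=11, G+C=4 → Tm = 2(11)+4(4) = 38°C
42°C vs 38°C → primer 1 is higher.

Primer 1, 42°C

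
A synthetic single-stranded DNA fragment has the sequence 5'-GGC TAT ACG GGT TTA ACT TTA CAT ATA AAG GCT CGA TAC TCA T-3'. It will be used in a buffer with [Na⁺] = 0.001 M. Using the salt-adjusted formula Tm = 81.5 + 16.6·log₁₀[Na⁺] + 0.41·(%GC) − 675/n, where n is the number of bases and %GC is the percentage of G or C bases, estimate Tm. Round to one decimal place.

31.3°C

Length n = 43. Counting bases: T=14, G=8, A=13, C=8
G+C = 16, so %GC = 16/43 × 100 = 37.209%
Salt term: 16.6 × (-3) = -49.8
GC term: 0.41 × 37.209 = 15.256; length term: −675/43 = −15.698
Tm = 81.5 + (-49.8) + 15.256 − 15.698 = 31.258 → 31.3°C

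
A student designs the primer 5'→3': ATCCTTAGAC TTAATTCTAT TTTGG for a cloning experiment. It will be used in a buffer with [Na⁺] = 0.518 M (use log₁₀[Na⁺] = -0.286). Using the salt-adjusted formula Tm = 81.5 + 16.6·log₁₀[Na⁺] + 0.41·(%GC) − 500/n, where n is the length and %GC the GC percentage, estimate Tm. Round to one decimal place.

68.2°C

Length n = 25. Counting bases: T=12, A=6, C=4, G=3
G+C = 7, so %GC = 7/25 × 100 = 28%
Salt term: 16.6 × (-0.286) = -4.748
GC term: 0.41 × 28 = 11.48; length term: −500/25 = −20
Tm = 81.5 + (-4.748) + 11.48 − 20 = 68.232 → 68.2°C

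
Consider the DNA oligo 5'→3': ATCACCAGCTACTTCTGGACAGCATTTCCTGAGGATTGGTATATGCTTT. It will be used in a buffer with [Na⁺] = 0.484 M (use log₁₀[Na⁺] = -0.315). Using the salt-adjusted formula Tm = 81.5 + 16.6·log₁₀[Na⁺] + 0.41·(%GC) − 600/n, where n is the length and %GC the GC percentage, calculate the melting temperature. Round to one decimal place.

81.6°C

Length n = 49. A=11, G=10, T=17, C=11
G+C = 21, so %GC = 21/49 × 100 = 42.857%
Salt term: 16.6 × (-0.315) = -5.229
GC term: 0.41 × 42.857 = 17.571; length term: −600/49 = −12.245
Tm = 81.5 + (-5.229) + 17.571 − 12.245 = 81.597 → 81.6°C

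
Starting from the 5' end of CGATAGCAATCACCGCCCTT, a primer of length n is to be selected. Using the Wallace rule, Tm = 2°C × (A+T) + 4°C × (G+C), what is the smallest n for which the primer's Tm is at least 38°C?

First 12 bases: CGATAGCAATCA → Tm = 34°C (< 38°C)
First 13 bases: CGATAGCAATCAC → Tm = 38°C (≥ 38°C)
Each additional base adds 2°C (A/T) or 4°C (G/C), so Tm is non-decreasing in n; n = 13 is the first length to reach 38°C.

n = 13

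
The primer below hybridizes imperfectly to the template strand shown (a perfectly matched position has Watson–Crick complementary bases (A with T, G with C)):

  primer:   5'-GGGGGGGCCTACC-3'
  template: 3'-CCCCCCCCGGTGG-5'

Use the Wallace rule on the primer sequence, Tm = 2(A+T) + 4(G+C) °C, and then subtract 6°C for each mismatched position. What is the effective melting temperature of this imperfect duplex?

Primer base counts: A=1, T=1, G=7, C=4 → A+T=2, G+C=11
Perfect-match Tm = 2(2) + 4(11) = 4 + 44 = 48°C
Mismatches (positions where the bases are not complementary): 2 (at positions 8, 10)
Effective Tm = 48 − 2×6 = 48 − 12 = 36°C

36°C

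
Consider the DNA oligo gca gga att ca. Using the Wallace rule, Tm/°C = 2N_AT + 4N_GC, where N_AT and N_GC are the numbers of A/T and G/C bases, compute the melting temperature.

Counting bases: C=2, A=4, T=2, G=3
A+T = 6, G+C = 5
Tm = 2×6 + 4×5 = 32°C

32°C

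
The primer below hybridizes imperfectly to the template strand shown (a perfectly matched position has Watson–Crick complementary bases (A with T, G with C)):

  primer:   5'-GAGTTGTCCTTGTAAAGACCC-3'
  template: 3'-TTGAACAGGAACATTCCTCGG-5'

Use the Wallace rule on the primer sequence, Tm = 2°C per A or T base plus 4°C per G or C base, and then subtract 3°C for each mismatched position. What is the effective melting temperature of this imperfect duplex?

Primer base counts: A=5, T=6, G=5, C=5 → A+T=11, G+C=10
Perfect-match Tm = 2(11) + 4(10) = 22 + 40 = 62°C
Mismatches (positions where the bases are not complementary): 4 (at positions 1, 3, 16, 19)
Effective Tm = 62 − 4×3 = 62 − 12 = 50°C

50°C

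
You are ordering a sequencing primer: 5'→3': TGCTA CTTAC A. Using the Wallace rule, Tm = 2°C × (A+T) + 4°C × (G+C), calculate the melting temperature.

Scanning the sequence gives C=3, G=1, A=3, T=4.
AT pairs contribute 7, GC pairs contribute 4.
Tm = 2(7) + 4(4) = 14 + 16 = 30°C

30°C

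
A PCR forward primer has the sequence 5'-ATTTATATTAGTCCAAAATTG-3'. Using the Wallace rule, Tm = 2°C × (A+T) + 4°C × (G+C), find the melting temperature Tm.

50°C

Counting bases: A=8, C=2, G=2, T=9
So N_AT = 17 and N_GC = 4.
Tm = 4·4 + 2·17 = 16 + 34 = 50°C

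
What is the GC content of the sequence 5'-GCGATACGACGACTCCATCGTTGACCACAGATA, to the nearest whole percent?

52%

Base counts: G=7, A=10, T=6, C=10
G+C = 7 + 10 = 17 out of 33 bases
%GC = 17/33 × 100 = 51.52% ≈ 52%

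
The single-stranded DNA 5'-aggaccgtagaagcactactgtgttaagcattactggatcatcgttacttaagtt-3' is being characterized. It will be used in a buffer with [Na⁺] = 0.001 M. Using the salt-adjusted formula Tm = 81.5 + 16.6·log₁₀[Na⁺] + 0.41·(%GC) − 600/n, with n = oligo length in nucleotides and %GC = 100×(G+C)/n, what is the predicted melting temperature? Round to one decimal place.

37.2°C

Length n = 55. Scanning the sequence gives T=17, C=10, G=12, A=16.
G+C = 22, so %GC = 22/55 × 100 = 40%
Salt term: 16.6 × (-3) = -49.8
GC term: 0.41 × 40 = 16.4; length term: −600/55 = −10.909
Tm = 81.5 + (-49.8) + 16.4 − 10.909 = 37.191 → 37.2°C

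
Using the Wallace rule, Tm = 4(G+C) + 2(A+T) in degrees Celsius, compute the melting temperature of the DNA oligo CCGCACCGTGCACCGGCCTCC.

Counting bases: A=2, G=5, C=12, T=2
So N_AT = 4 and N_GC = 17.
Tm = 2×4 + 4×17 = 76°C

76°C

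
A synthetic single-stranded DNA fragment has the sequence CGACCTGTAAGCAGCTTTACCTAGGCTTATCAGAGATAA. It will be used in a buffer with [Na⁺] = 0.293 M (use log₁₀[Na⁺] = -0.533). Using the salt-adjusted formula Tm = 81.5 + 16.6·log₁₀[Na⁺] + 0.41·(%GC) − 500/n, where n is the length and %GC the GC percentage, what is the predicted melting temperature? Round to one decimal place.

77.7°C

Length n = 39. Scanning the sequence gives G=8, T=10, C=9, A=12.
G+C = 17, so %GC = 17/39 × 100 = 43.59%
Salt term: 16.6 × (-0.533) = -8.848
GC term: 0.41 × 43.59 = 17.872; length term: −500/39 = −12.821
Tm = 81.5 + (-8.848) + 17.872 − 12.821 = 77.703 → 77.7°C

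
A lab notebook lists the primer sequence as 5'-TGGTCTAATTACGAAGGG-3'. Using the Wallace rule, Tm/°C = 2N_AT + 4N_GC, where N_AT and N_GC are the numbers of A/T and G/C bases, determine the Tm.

52°C

Base counts: T=5, G=6, C=2, A=5
A+T = 10, G+C = 8
Tm = 2×10 + 4×8 = 52°C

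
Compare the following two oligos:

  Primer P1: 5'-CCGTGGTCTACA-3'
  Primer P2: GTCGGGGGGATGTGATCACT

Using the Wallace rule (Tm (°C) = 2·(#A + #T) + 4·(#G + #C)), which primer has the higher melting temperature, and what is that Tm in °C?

Primer P2, 64°C

Primer P1: A+T=5, G+C=7 → Tm = 2(5)+4(7) = 38°C
Primer P2: A+T=8, G+C=12 → Tm = 2(8)+4(12) = 64°C
38°C vs 64°C → primer P2 is higher.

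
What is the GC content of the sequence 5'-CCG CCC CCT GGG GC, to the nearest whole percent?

93%

Scanning the sequence gives T=1, C=8, G=5, A=0.
G+C = 5 + 8 = 13 out of 14 bases
%GC = 13/14 × 100 = 92.86% ≈ 93%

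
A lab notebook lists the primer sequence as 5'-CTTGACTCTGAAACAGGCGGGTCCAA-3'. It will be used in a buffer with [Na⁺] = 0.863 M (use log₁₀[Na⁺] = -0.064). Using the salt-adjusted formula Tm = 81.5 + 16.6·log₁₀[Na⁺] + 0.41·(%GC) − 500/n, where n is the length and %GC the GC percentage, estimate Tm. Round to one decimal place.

83.3°C

Length n = 26. Counting bases: G=7, A=7, C=7, T=5
G+C = 14, so %GC = 14/26 × 100 = 53.846%
Salt term: 16.6 × (-0.064) = -1.062
GC term: 0.41 × 53.846 = 22.077; length term: −500/26 = −19.231
Tm = 81.5 + (-1.062) + 22.077 − 19.231 = 83.284 → 83.3°C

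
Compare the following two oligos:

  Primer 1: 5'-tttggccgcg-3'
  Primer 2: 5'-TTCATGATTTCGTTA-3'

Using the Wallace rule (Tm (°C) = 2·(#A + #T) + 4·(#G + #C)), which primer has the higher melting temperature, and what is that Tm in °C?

Primer 2, 38°C

Primer 1: A+T=3, G+C=7 → Tm = 2(3)+4(7) = 34°C
Primer 2: A+T=11, G+C=4 → Tm = 2(11)+4(4) = 38°C
34°C vs 38°C → primer 2 is higher.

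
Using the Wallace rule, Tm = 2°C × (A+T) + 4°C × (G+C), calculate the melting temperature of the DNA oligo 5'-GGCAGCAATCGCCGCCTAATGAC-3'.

74°C

Counting bases: T=3, G=6, C=8, A=6
A+T = 9, G+C = 14
Tm = 2×9 + 4×14 = 74°C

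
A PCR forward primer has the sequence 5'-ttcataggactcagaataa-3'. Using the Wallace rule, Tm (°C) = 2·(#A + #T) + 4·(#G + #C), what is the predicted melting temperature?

50°C

Scanning the sequence gives G=3, A=8, T=5, C=3.
So N_AT = 13 and N_GC = 6.
Tm = 4·6 + 2·13 = 24 + 26 = 50°C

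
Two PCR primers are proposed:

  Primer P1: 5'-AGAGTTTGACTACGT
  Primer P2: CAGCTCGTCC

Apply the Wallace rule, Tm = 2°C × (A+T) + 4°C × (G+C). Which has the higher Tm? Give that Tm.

Primer P1, 42°C

Primer P1: A+T=9, G+C=6 → Tm = 2(9)+4(6) = 42°C
Primer P2: A+T=3, G+C=7 → Tm = 2(3)+4(7) = 34°C
42°C vs 34°C → primer P1 is higher.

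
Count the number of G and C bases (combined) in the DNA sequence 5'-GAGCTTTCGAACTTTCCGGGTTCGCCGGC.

Counting bases: C=9, T=8, A=3, G=9
Total G or C: 9 + 9 = 18

18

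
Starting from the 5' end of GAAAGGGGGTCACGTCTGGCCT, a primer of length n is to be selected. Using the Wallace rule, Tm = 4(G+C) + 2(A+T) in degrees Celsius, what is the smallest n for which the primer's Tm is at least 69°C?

First 20 bases: GAAAGGGGGTCACGTCTGGC → Tm = 66°C (< 69°C)
First 21 bases: GAAAGGGGGTCACGTCTGGCC → Tm = 70°C (≥ 69°C)
Since every base adds ≥2°C, Tm only increases with n, so the threshold is first crossed at n = 21.

n = 21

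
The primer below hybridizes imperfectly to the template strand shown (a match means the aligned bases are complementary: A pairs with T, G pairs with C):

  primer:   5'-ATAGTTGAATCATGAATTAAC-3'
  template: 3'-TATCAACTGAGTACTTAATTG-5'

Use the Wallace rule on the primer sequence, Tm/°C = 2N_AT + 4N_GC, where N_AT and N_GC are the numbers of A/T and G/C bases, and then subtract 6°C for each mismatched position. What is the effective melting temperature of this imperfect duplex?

46°C

Primer base counts: A=9, T=7, G=3, C=2 → A+T=16, G+C=5
Perfect-match Tm = 2(16) + 4(5) = 32 + 20 = 52°C
Mismatches (positions where the bases are not complementary): 1 (at position 9)
Effective Tm = 52 − 1×6 = 52 − 6 = 46°C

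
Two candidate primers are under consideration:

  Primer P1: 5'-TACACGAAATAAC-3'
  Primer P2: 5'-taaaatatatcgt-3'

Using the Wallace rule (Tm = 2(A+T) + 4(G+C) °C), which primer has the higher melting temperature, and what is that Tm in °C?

Primer P1: A+T=9, G+C=4 → Tm = 2(9)+4(4) = 34°C
Primer P2: A+T=11, G+C=2 → Tm = 2(11)+4(2) = 30°C
34°C vs 30°C → primer P1 is higher.

Primer P1, 34°C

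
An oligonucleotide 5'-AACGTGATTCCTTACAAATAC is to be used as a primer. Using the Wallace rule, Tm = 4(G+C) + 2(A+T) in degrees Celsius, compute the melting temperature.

56°C

Scanning the sequence gives G=2, T=6, A=8, C=5.
A+T = 14, G+C = 7
Tm = 2(14) + 4(7) = 28 + 28 = 56°C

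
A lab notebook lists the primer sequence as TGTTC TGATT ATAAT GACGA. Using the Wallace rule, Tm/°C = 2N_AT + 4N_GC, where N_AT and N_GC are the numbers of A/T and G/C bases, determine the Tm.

52°C

Base counts: T=8, C=2, G=4, A=6
So N_AT = 14 and N_GC = 6.
Tm = 2(14) + 4(6) = 28 + 24 = 52°C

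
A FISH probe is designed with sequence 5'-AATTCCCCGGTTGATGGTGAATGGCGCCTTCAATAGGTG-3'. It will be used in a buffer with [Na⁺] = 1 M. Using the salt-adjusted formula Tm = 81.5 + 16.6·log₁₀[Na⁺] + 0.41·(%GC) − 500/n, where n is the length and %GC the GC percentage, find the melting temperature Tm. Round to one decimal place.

89.7°C

Length n = 39. G=12, A=8, C=8, T=11
G+C = 20, so %GC = 20/39 × 100 = 51.282%
Salt term: 16.6 × (0) = 0
GC term: 0.41 × 51.282 = 21.026; length term: −500/39 = −12.821
Tm = 81.5 + (0) + 21.026 − 12.821 = 89.705 → 89.7°C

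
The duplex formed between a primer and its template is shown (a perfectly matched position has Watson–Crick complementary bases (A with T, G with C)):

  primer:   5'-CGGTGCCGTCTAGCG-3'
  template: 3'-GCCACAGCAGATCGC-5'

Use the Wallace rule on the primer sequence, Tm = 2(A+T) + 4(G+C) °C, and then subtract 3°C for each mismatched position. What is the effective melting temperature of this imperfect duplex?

Primer base counts: A=1, T=3, G=6, C=5 → A+T=4, G+C=11
Perfect-match Tm = 2(4) + 4(11) = 8 + 44 = 52°C
Mismatches (positions where the bases are not complementary): 1 (at position 6)
Effective Tm = 52 − 1×3 = 52 − 3 = 49°C

49°C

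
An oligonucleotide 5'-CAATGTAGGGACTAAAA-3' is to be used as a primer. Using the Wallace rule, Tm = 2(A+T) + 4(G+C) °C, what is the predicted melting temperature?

Scanning the sequence gives A=8, G=4, C=2, T=3.
A+T = 11, G+C = 6
Tm = 4·6 + 2·11 = 24 + 22 = 46°C

46°C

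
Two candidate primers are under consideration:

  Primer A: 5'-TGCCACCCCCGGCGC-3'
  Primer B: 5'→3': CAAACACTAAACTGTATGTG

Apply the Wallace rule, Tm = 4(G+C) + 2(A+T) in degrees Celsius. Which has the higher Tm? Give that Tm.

Primer A, 56°C

Primer A: A+T=2, G+C=13 → Tm = 2(2)+4(13) = 56°C
Primer B: A+T=13, G+C=7 → Tm = 2(13)+4(7) = 54°C
56°C vs 54°C → primer A is higher.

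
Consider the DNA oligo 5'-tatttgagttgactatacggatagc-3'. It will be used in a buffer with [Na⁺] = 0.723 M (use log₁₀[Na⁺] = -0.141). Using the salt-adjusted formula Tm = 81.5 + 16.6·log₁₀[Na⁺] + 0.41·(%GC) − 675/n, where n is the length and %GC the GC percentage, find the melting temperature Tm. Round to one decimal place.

66.9°C

Length n = 25. Counting bases: C=3, T=9, G=6, A=7
G+C = 9, so %GC = 9/25 × 100 = 36%
Salt term: 16.6 × (-0.141) = -2.341
GC term: 0.41 × 36 = 14.76; length term: −675/25 = −27
Tm = 81.5 + (-2.341) + 14.76 − 27 = 66.919 → 66.9°C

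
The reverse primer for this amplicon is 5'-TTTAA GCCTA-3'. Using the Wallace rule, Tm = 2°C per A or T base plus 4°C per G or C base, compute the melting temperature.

26°C

Counting bases: G=1, A=3, C=2, T=4
AT pairs contribute 7, GC pairs contribute 3.
Tm = 4·3 + 2·7 = 12 + 14 = 26°C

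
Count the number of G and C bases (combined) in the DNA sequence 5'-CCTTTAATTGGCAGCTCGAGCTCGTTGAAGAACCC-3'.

18

Counting bases: T=9, A=8, C=10, G=8
G+C = 8 + 10 = 18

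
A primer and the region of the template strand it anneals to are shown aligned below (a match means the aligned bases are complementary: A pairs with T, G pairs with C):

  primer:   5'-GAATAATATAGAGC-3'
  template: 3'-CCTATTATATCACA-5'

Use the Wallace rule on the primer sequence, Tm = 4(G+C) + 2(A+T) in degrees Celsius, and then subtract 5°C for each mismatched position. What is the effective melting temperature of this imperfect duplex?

21°C

Primer base counts: A=7, T=3, G=3, C=1 → A+T=10, G+C=4
Perfect-match Tm = 2(10) + 4(4) = 20 + 16 = 36°C
Mismatches (positions where the bases are not complementary): 3 (at positions 2, 12, 14)
Effective Tm = 36 − 3×5 = 36 − 15 = 21°C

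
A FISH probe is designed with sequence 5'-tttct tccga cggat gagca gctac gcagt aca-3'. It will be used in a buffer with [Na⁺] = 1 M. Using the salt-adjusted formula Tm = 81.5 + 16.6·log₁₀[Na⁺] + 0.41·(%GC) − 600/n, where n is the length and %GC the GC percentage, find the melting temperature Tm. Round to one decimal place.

84.4°C

Length n = 33. Base counts: T=8, G=8, A=8, C=9
G+C = 17, so %GC = 17/33 × 100 = 51.515%
Salt term: 16.6 × (0) = 0
GC term: 0.41 × 51.515 = 21.121; length term: −600/33 = −18.182
Tm = 81.5 + (0) + 21.121 − 18.182 = 84.439 → 84.4°C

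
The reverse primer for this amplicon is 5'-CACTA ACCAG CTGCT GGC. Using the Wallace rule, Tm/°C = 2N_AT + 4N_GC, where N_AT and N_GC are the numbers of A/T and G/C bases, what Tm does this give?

T=3, A=4, C=7, G=4
AT pairs contribute 7, GC pairs contribute 11.
Tm = 4·11 + 2·7 = 44 + 14 = 58°C

58°C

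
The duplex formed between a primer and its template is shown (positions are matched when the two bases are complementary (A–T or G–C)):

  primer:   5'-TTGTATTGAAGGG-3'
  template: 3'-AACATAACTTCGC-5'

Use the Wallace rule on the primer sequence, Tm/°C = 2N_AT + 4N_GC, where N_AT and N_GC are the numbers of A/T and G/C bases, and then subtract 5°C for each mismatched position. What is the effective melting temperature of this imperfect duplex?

31°C

Primer base counts: A=3, T=5, G=5, C=0 → A+T=8, G+C=5
Perfect-match Tm = 2(8) + 4(5) = 16 + 20 = 36°C
Mismatches (positions where the bases are not complementary): 1 (at position 12)
Effective Tm = 36 − 1×5 = 36 − 5 = 31°C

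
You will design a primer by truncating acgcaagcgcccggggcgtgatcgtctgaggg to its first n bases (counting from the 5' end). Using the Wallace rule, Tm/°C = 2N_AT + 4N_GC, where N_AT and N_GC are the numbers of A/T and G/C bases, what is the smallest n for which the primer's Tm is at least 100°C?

First 29 bases: ACGCAAGCGCCCGGGGCGTGATCGTCTGA → Tm = 98°C (< 100°C)
First 30 bases: ACGCAAGCGCCCGGGGCGTGATCGTCTGAG → Tm = 102°C (≥ 100°C)
Each additional base adds 2°C (A/T) or 4°C (G/C), so Tm is non-decreasing in n; n = 30 is the first length to reach 100°C.

n = 30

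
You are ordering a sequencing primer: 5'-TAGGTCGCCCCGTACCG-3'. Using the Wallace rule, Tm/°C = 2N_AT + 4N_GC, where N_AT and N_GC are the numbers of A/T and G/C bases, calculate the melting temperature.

58°C

Scanning the sequence gives G=5, A=2, T=3, C=7.
AT pairs contribute 5, GC pairs contribute 12.
Tm = 4·12 + 2·5 = 48 + 10 = 58°C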